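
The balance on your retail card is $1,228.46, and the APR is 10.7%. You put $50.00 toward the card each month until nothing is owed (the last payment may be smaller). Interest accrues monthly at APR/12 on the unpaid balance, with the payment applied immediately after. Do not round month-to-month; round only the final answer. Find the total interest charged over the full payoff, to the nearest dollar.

$164

Monthly rate r = 10.7%/12 = 0.891667% = 0.00891667.
Payoff takes n = ⌈−ln(1 − rB₀/P)/ln(1+r)⌉ = ⌈27.855⌉ = 28 payments; the last is $42.80.
Total paid = 27·$50.00 + $42.80 = $1,392.80.
Total interest = total paid − principal = $1,392.80 − $1,228.46 = $164.34.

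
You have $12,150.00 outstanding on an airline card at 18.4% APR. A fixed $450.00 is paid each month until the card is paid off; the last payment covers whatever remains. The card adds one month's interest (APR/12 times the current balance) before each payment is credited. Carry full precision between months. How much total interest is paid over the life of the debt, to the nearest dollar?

Monthly rate r = 18.4%/12 = 1.53333% = 0.0153333.
Payoff takes n = ⌈−ln(1 − rB₀/P)/ln(1+r)⌉ = ⌈35.121⌉ = 36 payments; the last is $54.83.
Total paid = 35·$450.00 + $54.83 = $15,804.83.
Total interest = total paid − principal = $15,804.83 − $12,150.00 = $3,654.83.

$3,655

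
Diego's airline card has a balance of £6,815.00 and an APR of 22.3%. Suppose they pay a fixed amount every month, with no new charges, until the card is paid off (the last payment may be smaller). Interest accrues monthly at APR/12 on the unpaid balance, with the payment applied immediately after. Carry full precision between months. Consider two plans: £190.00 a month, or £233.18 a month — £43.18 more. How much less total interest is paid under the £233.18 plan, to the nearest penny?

Monthly rate r = 22.3%/12 = 1.85833% = 0.0185833.
At £190.00/mo: n = ⌈−ln(1 − rB₀/P)/ln(1+r)⌉ = 60 payments (last £123.43); total interest = total paid − £6,815.00 = £4,518.43.
At £233.18/mo: 43 payments (last £127.23); total interest £3,105.79.
Interest saved = £4,518.43 − £3,105.79 = £1,412.64.

£1,412.64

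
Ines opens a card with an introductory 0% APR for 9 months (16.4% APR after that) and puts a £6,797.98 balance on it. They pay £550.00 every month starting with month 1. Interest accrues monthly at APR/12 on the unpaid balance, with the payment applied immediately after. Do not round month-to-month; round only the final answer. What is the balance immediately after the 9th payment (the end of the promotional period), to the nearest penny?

£1,847.98

Promo months 1–9 at r₀ = 0%/12 = 0; months 10+ at r₁ = 16.4%/12 = 0.0136667.
After month 9 (no interest yet): B = £6,797.98 − 9·£550.00 = £1,847.98.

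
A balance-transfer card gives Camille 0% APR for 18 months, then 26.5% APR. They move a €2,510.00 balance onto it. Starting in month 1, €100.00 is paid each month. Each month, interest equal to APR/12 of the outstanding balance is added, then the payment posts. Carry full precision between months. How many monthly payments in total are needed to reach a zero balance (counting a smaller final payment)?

Promo months 1–18 at r₀ = 0%/12 = 0; months 19+ at r₁ = 26.5%/12 = 0.0220833.
After month 18 (no interest yet): B = €2,510.00 − 18·€100.00 = €710.00.
Then at r₁ with €100.00/mo: n₂ = −ln(1 − r₁·B/P)/ln(1+r₁) ≈ 7.81 → 8 more payments.

26 payments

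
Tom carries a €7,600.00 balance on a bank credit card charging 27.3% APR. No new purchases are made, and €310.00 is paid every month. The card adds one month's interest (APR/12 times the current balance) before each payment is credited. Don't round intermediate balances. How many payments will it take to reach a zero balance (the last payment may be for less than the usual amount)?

Monthly rate r = 27.3%/12 = 2.275% = 0.02275.
Recurrence: B ← B·(1+r) − €310.00.
Month 1: interest €172.90; balance after payment €7,462.90.
Month 2: interest €169.78; balance after payment €7,322.68.
Closed form: n = −ln(1 − rB₀/P)/ln(1+r) = −ln(0.44226)/ln(1.02275) ≈ 36.268, so the balance reaches zero during payment 37.

37 months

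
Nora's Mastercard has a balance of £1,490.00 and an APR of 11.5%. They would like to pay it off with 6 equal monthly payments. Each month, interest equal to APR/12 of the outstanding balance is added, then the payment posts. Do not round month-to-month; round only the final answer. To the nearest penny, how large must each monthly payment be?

Monthly rate r = 11.5%/12 = 0.958333% = 0.00958333.
Level-payment amortization: P = B₀·r / (1 − (1+r)^(−n)) = 1490.00·0.00958333 / (1 − 1.00958^(−6)).
Denominator 1 − (1+r)^(−6) = 0.055619599.
P = 14.2792 / 0.055619599 ≈ 256.73.

£256.73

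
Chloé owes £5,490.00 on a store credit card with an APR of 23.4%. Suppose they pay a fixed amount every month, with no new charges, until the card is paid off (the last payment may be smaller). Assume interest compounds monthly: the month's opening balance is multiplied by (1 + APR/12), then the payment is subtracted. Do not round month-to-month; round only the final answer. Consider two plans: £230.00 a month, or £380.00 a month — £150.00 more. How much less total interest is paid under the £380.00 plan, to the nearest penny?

£948.55

Monthly rate r = 23.4%/12 = 1.95% = 0.0195.
At £230.00/mo: n = ⌈−ln(1 − rB₀/P)/ln(1+r)⌉ = 33 payments (last £99.97); total interest = total paid − £5,490.00 = £1,969.97.
At £380.00/mo: 18 payments (last £51.42); total interest £1,021.42.
Interest saved = £1,969.97 − £1,021.42 = £948.55.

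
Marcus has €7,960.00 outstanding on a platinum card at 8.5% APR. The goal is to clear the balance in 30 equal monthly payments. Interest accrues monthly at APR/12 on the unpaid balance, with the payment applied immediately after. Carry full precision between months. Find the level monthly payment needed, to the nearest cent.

Monthly rate r = 8.5%/12 = 0.708333% = 0.00708333.
Level-payment amortization: P = B₀·r / (1 − (1+r)^(−n)) = 7960.00·0.00708333 / (1 − 1.00708^(−30)).
Denominator 1 − (1+r)^(−30) = 0.190833789.
P = 56.3833 / 0.190833789 ≈ 295.46.

€295.46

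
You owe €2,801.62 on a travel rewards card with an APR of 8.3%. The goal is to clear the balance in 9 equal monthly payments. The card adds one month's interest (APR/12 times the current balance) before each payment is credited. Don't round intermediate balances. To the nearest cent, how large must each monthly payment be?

Monthly rate r = 8.3%/12 = 0.691667% = 0.00691667.
Level-payment amortization: P = B₀·r / (1 − (1+r)^(−n)) = 2801.62·0.00691667 / (1 − 1.00692^(−9)).
Denominator 1 − (1+r)^(−9) = 0.0601506724.
P = 19.3779 / 0.0601506724 ≈ 322.16.

€322.16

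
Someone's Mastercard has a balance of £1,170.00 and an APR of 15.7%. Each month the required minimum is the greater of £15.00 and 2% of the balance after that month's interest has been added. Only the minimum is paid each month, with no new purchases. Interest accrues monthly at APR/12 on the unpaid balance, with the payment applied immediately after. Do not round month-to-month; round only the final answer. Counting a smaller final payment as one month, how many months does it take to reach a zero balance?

Monthly rate r = 15.7%/12 = 1.30833% = 0.0130833.
While 2% of the post-interest balance exceeds £15.00, each month B ← (B·(1+r))·(1 − 0.02), i.e. B shrinks by the factor (1+r)·0.98 = 0.99282.
This holds for months 1–64. Entering month 65 the balance is £737.81; 2% of the post-interest balance is now below £15.00, so the flat £15.00 minimum applies from here.
From month 65 a fixed £15.00 at rate r clears £737.81 in 80 more payments. Total: 64 + 80 = 144 months.

144 months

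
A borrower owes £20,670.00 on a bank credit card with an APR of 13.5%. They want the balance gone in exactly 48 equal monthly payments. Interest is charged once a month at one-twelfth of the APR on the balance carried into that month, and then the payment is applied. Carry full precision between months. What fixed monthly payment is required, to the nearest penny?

£559.67

Monthly rate r = 13.5%/12 = 1.125% = 0.01125.
Level-payment amortization: P = B₀·r / (1 − (1+r)^(−n)) = 20670.00·0.01125 / (1 − 1.01125^(−48)).
Denominator 1 − (1+r)^(−48) = 0.415492163.
P = 232.537 / 0.415492163 ≈ 559.67.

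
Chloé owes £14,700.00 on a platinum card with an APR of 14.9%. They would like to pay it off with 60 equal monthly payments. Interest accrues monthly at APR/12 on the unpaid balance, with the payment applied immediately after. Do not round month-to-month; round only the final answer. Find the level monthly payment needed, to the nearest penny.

£348.94

Monthly rate r = 14.9%/12 = 1.24167% = 0.0124167.
Level-payment amortization: P = B₀·r / (1 − (1+r)^(−n)) = 14700.00·0.0124167 / (1 − 1.01242^(−60)).
Denominator 1 − (1+r)^(−60) = 0.523082961.
P = 182.525 / 0.523082961 ≈ 348.94.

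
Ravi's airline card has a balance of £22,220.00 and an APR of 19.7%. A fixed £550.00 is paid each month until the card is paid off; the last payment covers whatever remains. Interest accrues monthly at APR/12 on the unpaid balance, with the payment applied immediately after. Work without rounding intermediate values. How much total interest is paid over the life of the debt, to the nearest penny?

£14,542.08

Monthly rate r = 19.7%/12 = 1.64167% = 0.0164167.
Payoff takes n = ⌈−ln(1 − rB₀/P)/ln(1+r)⌉ = ⌈66.839⌉ = 67 payments; the last is £462.08.
Total paid = 66·£550.00 + £462.08 = £36,762.08.
Total interest = total paid − principal = £36,762.08 − £22,220.00 = £14,542.08.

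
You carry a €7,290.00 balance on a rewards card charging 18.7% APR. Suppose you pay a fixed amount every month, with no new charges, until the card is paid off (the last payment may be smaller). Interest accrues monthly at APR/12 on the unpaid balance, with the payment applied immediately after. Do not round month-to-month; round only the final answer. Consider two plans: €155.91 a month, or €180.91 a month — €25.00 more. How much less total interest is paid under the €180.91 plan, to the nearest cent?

Monthly rate r = 18.7%/12 = 1.55833% = 0.0155833.
At €155.91/mo: n = ⌈−ln(1 − rB₀/P)/ln(1+r)⌉ = 85 payments (last €54.81); total interest = total paid − €7,290.00 = €5,861.25.
At €180.91/mo: 64 payments (last €170.29); total interest €4,277.62.
Interest saved = €5,861.25 − €4,277.62 = €1,583.63.

€1,583.63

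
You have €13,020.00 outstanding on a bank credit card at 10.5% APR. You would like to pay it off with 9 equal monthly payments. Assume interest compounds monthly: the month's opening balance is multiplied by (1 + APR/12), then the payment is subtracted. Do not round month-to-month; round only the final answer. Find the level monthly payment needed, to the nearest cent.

€1,510.69

Monthly rate r = 10.5%/12 = 0.875% = 0.00875.
Level-payment amortization: P = B₀·r / (1 − (1+r)^(−n)) = 13020.00·0.00875 / (1 − 1.00875^(−9)).
Denominator 1 − (1+r)^(−9) = 0.0754123877.
P = 113.925 / 0.0754123877 ≈ 1510.69.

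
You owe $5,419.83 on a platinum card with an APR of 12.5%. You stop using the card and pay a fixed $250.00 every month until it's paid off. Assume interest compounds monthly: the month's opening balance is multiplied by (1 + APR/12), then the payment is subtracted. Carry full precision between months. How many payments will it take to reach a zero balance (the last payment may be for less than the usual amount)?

Monthly rate r = 12.5%/12 = 1.04167% = 0.0104167.
Recurrence: B ← B·(1+r) − $250.00.
Month 1: interest $56.46; balance after payment $5,226.29.
Month 2: interest $54.44; balance after payment $5,030.73.
Closed form: n = −ln(1 − rB₀/P)/ln(1+r) = −ln(0.77417)/ln(1.01042) ≈ 24.700, so the balance reaches zero during payment 25.

25 payments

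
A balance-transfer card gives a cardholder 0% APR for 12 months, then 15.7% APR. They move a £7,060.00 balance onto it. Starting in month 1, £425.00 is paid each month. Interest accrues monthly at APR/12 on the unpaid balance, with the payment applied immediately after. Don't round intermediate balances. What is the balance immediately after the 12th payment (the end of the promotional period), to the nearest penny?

£1,960.00

Promo months 1–12 at r₀ = 0%/12 = 0; months 13+ at r₁ = 15.7%/12 = 0.0130833.
After month 12 (no interest yet): B = £7,060.00 − 12·£425.00 = £1,960.00.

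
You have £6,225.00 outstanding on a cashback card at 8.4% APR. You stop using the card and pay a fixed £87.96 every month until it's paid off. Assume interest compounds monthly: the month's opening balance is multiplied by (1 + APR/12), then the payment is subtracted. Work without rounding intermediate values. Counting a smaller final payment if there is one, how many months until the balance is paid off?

99 payments

Monthly rate r = 8.4%/12 = 0.7% = 0.007.
Recurrence: B ← B·(1+r) − £87.96.
Month 1: interest £43.58; balance after payment £6,180.61.
Month 2: interest £43.26; balance after payment £6,135.92.
Closed form: n = −ln(1 − rB₀/P)/ln(1+r) = −ln(0.5046)/ln(1.007) ≈ 98.053, so the balance reaches zero during payment 99.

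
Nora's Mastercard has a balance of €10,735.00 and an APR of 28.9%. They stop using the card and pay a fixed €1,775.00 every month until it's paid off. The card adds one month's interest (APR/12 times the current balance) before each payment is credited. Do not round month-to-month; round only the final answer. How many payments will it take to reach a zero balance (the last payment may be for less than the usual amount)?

7 months

Monthly rate r = 28.9%/12 = 2.40833% = 0.0240833.
Recurrence: B ← B·(1+r) − €1,775.00.
Month 1: interest €258.53; balance after payment €9,218.53.
Month 2: interest €222.01; balance after payment €7,665.55.
Closed form: n = −ln(1 − rB₀/P)/ln(1+r) = −ln(0.85435)/ln(1.02408) ≈ 6.615, so the balance reaches zero during payment 7.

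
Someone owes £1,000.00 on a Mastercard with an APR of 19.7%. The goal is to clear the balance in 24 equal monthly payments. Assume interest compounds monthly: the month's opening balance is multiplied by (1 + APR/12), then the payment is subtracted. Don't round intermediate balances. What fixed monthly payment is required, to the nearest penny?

Monthly rate r = 19.7%/12 = 1.64167% = 0.0164167.
Level-payment amortization: P = B₀·r / (1 − (1+r)^(−n)) = 1000.00·0.0164167 / (1 − 1.01642^(−24)).
Denominator 1 − (1+r)^(−24) = 0.323485151.
P = 16.4167 / 0.323485151 ≈ 50.75.

£50.75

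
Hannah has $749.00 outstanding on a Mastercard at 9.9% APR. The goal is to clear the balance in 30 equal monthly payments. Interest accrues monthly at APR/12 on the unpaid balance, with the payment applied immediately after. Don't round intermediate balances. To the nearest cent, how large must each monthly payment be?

Monthly rate r = 9.9%/12 = 0.825% = 0.00825.
Level-payment amortization: P = B₀·r / (1 − (1+r)^(−n)) = 749.00·0.00825 / (1 − 1.00825^(−30)).
Denominator 1 − (1+r)^(−30) = 0.218456637.
P = 6.17925 / 0.218456637 ≈ 28.29.

$28.29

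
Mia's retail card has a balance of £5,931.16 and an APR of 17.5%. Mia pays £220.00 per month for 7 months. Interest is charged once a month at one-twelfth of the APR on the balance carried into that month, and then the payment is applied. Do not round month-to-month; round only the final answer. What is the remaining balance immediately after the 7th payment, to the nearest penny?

£4,954.74

Monthly rate r = 17.5%/12 = 1.45833% = 0.0145833.
Each month: B ← B·(1+r) − £220.00.
Month 1: interest £86.50; balance after payment £5,797.66.
Month 2: interest £84.55; balance after payment £5,662.21.
Month 3: interest £82.57; balance after payment £5,524.78.
Month 4: interest £80.57; balance after payment £5,385.35.
Month 5: interest £78.54; balance after payment £5,243.89.
Month 6: interest £76.47; balance after payment £5,100.36.
Month 7: interest £74.38; balance after payment £4,954.74.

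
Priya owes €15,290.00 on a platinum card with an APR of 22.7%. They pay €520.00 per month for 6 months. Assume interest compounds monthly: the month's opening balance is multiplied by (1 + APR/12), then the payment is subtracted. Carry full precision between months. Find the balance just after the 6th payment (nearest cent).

€13,838.26

Monthly rate r = 22.7%/12 = 1.89167% = 0.0189167.
Each month: B ← B·(1+r) − €520.00.
Month 1: interest €289.24; balance after payment €15,059.24.
Month 2: interest €284.87; balance after payment €14,824.11.
Month 3: interest €280.42; balance after payment €14,584.53.
Month 4: interest €275.89; balance after payment €14,340.42.
Month 5: interest €271.27; balance after payment €14,091.69.
Month 6: interest €266.57; balance after payment €13,838.26.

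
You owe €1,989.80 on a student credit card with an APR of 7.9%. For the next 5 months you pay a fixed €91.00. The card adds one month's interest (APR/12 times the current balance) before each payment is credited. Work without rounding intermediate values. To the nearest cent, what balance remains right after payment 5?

€1,595.14

Monthly rate r = 7.9%/12 = 0.658333% = 0.00658333.
Each month: B ← B·(1+r) − €91.00.
Month 1: interest €13.10; balance after payment €1,911.90.
Month 2: interest €12.59; balance after payment €1,833.49.
Month 3: interest €12.07; balance after payment €1,754.56.
Month 4: interest €11.55; balance after payment €1,675.11.
Month 5: interest €11.03; balance after payment €1,595.14.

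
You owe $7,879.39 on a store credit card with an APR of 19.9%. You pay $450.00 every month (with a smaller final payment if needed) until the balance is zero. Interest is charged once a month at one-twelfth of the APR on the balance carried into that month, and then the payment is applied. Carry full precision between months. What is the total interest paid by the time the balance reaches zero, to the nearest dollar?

$1,506

Monthly rate r = 19.9%/12 = 1.65833% = 0.0165833.
Payoff takes n = ⌈−ln(1 − rB₀/P)/ln(1+r)⌉ = ⌈20.855⌉ = 21 payments; the last is $385.28.
Total paid = 20·$450.00 + $385.28 = $9,385.28.
Total interest = total paid − principal = $9,385.28 − $7,879.39 = $1,505.89.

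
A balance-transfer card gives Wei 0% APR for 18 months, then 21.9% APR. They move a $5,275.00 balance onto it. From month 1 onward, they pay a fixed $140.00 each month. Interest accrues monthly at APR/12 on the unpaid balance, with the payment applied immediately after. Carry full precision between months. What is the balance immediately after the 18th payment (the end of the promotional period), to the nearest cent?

Promo months 1–18 at r₀ = 0%/12 = 0; months 19+ at r₁ = 21.9%/12 = 0.01825.
After month 18 (no interest yet): B = $5,275.00 − 18·$140.00 = $2,755.00.

$2,755.00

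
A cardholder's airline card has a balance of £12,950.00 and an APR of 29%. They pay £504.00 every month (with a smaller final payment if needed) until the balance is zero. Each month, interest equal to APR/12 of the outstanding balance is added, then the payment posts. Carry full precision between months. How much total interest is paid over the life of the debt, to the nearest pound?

£7,526

Monthly rate r = 29%/12 = 2.41667% = 0.0241667.
Payoff takes n = ⌈−ln(1 − rB₀/P)/ln(1+r)⌉ = ⌈40.625⌉ = 41 payments; the last is £316.18.
Total paid = 40·£504.00 + £316.18 = £20,476.18.
Total interest = total paid − principal = £20,476.18 − £12,950.00 = £7,526.18.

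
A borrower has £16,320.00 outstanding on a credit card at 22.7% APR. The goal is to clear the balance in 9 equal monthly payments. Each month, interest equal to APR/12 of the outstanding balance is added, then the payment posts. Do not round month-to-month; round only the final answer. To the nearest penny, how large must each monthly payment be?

Monthly rate r = 22.7%/12 = 1.89167% = 0.0189167.
Level-payment amortization: P = B₀·r / (1 − (1+r)^(−n)) = 16320.00·0.0189167 / (1 − 1.01892^(−9)).
Denominator 1 − (1+r)^(−9) = 0.155203697.
P = 308.72 / 0.155203697 ≈ 1989.13.

£1,989.13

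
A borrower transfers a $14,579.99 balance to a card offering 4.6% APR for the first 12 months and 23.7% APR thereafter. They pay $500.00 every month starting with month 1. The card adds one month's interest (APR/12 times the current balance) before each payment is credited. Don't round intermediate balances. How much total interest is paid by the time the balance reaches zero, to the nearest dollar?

Promo months 1–12 at r₀ = 4.6%/12 = 0.00383333; months 13+ at r₁ = 23.7%/12 = 0.01975.
After month 12: iterate B ← B·(1+r₀) − $500.00 for 12 months → $9,136.86.
Then at r₁ with $500.00/mo: n₂ = −ln(1 − r₁·B/P)/ln(1+r₁) ≈ 22.89 → 23 more payments.
Total paid = 34·$500.00 + $446.31 = $17,446.31; interest = $17,446.31 − $14,579.99 = $2,866.32.

$2,866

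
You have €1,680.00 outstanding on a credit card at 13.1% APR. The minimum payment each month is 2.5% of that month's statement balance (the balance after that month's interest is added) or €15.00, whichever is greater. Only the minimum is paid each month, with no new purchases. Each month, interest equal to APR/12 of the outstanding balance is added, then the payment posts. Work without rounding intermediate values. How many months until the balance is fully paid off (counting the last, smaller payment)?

Monthly rate r = 13.1%/12 = 1.09167% = 0.0109167.
While 2.5% of the post-interest balance exceeds €15.00, each month B ← (B·(1+r))·(1 − 0.025), i.e. B shrinks by the factor (1+r)·0.975 = 0.98564.
This holds for months 1–72. Entering month 73 the balance is €593.13; 2.5% of the post-interest balance is now below €15.00, so the flat €15.00 minimum applies from here.
From month 73 a fixed €15.00 at rate r clears €593.13 in 53 more payments. Total: 72 + 53 = 125 months.

125 months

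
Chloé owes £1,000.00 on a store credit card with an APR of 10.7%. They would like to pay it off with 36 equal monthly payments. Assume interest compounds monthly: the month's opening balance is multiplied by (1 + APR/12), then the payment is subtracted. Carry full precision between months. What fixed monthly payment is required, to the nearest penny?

Monthly rate r = 10.7%/12 = 0.891667% = 0.00891667.
Level-payment amortization: P = B₀·r / (1 − (1+r)^(−n)) = 1000.00·0.00891667 / (1 − 1.00892^(−36)).
Denominator 1 − (1+r)^(−36) = 0.273543974.
P = 8.91667 / 0.273543974 ≈ 32.60.

£32.60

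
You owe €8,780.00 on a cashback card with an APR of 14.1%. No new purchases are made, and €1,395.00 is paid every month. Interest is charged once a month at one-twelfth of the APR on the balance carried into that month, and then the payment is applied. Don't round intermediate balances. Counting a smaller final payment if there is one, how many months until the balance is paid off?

7 months

Monthly rate r = 14.1%/12 = 1.175% = 0.01175.
Recurrence: B ← B·(1+r) − €1,395.00.
Month 1: interest €103.17; balance after payment €7,488.17.
Month 2: interest €87.99; balance after payment €6,181.15.
Closed form: n = −ln(1 − rB₀/P)/ln(1+r) = −ln(0.92605)/ln(1.01175) ≈ 6.577, so the balance reaches zero during payment 7.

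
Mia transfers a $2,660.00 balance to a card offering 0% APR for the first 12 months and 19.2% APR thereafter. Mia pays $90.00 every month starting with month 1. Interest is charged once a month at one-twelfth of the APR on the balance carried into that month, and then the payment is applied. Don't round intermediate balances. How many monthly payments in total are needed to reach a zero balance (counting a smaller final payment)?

33 payments

Promo months 1–12 at r₀ = 0%/12 = 0; months 13+ at r₁ = 19.2%/12 = 0.016.
After month 12 (no interest yet): B = $2,660.00 − 12·$90.00 = $1,580.00.
Then at r₁ with $90.00/mo: n₂ = −ln(1 − r₁·B/P)/ln(1+r₁) ≈ 20.77 → 21 more payments.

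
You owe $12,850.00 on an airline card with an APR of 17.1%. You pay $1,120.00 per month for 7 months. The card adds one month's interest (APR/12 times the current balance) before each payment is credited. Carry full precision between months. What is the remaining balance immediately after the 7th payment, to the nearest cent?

$6,004.67

Monthly rate r = 17.1%/12 = 1.425% = 0.01425.
Each month: B ← B·(1+r) − $1,120.00.
Month 1: interest $183.11; balance after payment $11,913.11.
Month 2: interest $169.76; balance after payment $10,962.87.
Month 3: interest $156.22; balance after payment $9,999.10.
Month 4: interest $142.49; balance after payment $9,021.58.
Month 5: interest $128.56; balance after payment $8,030.14.
Month 6: interest $114.43; balance after payment $7,024.57.
Month 7: interest $100.10; balance after payment $6,004.67.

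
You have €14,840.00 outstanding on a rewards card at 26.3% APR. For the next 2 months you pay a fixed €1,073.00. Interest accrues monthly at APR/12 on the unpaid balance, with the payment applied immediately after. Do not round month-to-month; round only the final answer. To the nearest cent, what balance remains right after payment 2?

Monthly rate r = 26.3%/12 = 2.19167% = 0.0219167.
Each month: B ← B·(1+r) − €1,073.00.
Month 1: interest €325.24; balance after payment €14,092.24.
Month 2: interest €308.85; balance after payment €13,328.10.

€13,328.10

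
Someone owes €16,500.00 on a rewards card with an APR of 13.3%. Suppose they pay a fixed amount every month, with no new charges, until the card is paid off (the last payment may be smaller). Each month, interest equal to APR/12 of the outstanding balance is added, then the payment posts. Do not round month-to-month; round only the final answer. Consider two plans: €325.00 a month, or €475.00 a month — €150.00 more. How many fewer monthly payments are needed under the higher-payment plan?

31 fewer payments

Monthly rate r = 13.3%/12 = 1.10833% = 0.0110833.
At €325.00/mo: n = ⌈−ln(1 − rB₀/P)/ln(1+r)⌉ = 76 payments (last €13.07); total interest = total paid − €16,500.00 = €7,888.07.
At €475.00/mo: 45 payments (last €49.76); total interest €4,449.76.
Payments saved = 76 − 45 = 31.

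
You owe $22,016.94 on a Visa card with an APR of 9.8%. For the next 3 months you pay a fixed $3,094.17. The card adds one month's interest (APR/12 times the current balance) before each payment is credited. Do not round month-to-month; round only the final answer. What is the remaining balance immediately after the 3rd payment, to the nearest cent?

$13,202.25

Monthly rate r = 9.8%/12 = 0.816667% = 0.00816667.
Each month: B ← B·(1+r) − $3,094.17.
Month 1: interest $179.81; balance after payment $19,102.58.
Month 2: interest $156.00; balance after payment $16,164.41.
Month 3: interest $132.01; balance after payment $13,202.25.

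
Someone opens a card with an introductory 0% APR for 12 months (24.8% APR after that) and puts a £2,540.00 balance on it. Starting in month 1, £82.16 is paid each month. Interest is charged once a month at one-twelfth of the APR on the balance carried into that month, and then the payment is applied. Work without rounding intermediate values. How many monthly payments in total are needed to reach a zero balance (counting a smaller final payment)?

37 payments

Promo months 1–12 at r₀ = 0%/12 = 0; months 13+ at r₁ = 24.8%/12 = 0.0206667.
After month 12 (no interest yet): B = £2,540.00 − 12·£82.16 = £1,554.08.
Then at r₁ with £82.16/mo: n₂ = −ln(1 − r₁·B/P)/ln(1+r₁) ≈ 24.24 → 25 more payments.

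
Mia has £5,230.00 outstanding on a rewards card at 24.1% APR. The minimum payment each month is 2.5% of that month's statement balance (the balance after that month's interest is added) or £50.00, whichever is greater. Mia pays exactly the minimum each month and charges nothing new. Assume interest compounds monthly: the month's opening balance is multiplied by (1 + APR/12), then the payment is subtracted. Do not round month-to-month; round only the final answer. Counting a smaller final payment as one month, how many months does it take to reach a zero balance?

Monthly rate r = 24.1%/12 = 2.00833% = 0.0200833.
While 2.5% of the post-interest balance exceeds £50.00, each month B ← (B·(1+r))·(1 − 0.025), i.e. B shrinks by the factor (1+r)·0.975 = 0.99458.
This holds for months 1–181. Entering month 182 the balance is £1,956.10; 2.5% of the post-interest balance is now below £50.00, so the flat £50.00 minimum applies from here.
From month 182 a fixed £50.00 at rate r clears £1,956.10 in 78 more payments. Total: 181 + 78 = 259 months.

259 months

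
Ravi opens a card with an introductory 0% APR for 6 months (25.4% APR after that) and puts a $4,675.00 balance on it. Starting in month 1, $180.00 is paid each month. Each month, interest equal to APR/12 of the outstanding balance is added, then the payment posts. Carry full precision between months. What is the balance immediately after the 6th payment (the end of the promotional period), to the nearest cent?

$3,595.00

Promo months 1–6 at r₀ = 0%/12 = 0; months 7+ at r₁ = 25.4%/12 = 0.0211667.
After month 6 (no interest yet): B = $4,675.00 − 6·$180.00 = $3,595.00.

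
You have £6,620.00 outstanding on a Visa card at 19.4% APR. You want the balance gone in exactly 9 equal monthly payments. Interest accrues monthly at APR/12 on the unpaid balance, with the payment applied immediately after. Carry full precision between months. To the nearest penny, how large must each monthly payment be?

Monthly rate r = 19.4%/12 = 1.61667% = 0.0161667.
Level-payment amortization: P = B₀·r / (1 − (1+r)^(−n)) = 6620.00·0.0161667 / (1 − 1.01617^(−9)).
Denominator 1 − (1+r)^(−9) = 0.134403487.
P = 107.023 / 0.134403487 ≈ 796.28.

£796.28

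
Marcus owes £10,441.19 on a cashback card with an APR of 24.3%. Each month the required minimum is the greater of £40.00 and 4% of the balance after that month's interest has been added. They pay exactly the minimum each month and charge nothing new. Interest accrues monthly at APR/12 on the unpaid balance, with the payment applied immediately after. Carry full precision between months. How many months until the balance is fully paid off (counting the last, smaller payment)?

149 months

Monthly rate r = 24.3%/12 = 2.025% = 0.02025.
While 4% of the post-interest balance exceeds £40.00, each month B ← (B·(1+r))·(1 − 0.04), i.e. B shrinks by the factor (1+r)·0.96 = 0.97944.
This holds for months 1–114. Entering month 115 the balance is £977.74; 4% of the post-interest balance is now below £40.00, so the flat £40.00 minimum applies from here.
From month 115 a fixed £40.00 at rate r clears £977.74 in 35 more payments. Total: 114 + 35 = 149 months.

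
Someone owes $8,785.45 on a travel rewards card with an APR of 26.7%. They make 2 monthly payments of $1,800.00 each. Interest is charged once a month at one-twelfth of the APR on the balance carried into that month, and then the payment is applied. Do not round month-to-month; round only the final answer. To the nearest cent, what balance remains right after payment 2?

$5,540.70

Monthly rate r = 26.7%/12 = 2.225% = 0.02225.
Each month: B ← B·(1+r) − $1,800.00.
Month 1: interest $195.48; balance after payment $7,180.93.
Month 2: interest $159.78; balance after payment $5,540.70.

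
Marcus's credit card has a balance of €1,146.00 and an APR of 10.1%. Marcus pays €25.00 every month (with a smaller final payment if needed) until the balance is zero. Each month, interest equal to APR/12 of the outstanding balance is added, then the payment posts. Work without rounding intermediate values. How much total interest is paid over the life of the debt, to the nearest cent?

€308.02

Monthly rate r = 10.1%/12 = 0.841667% = 0.00841667.
Payoff takes n = ⌈−ln(1 − rB₀/P)/ln(1+r)⌉ = ⌈58.160⌉ = 59 payments; the last is €4.02.
Total paid = 58·€25.00 + €4.02 = €1,454.02.
Total interest = total paid − principal = €1,454.02 − €1,146.00 = €308.02.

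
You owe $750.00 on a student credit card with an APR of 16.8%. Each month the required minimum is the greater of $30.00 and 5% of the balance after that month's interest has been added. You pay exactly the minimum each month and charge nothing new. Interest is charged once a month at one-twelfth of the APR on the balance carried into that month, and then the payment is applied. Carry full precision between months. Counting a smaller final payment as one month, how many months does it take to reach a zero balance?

30 months

Monthly rate r = 16.8%/12 = 1.4% = 0.014.
While 5% of the post-interest balance exceeds $30.00, each month B ← (B·(1+r))·(1 − 0.05), i.e. B shrinks by the factor (1+r)·0.95 = 0.9633.
This holds for months 1–7. Entering month 8 the balance is $577.29; 5% of the post-interest balance is now below $30.00, so the flat $30.00 minimum applies from here.
From month 8 a fixed $30.00 at rate r clears $577.29 in 23 more payments. Total: 7 + 23 = 30 months.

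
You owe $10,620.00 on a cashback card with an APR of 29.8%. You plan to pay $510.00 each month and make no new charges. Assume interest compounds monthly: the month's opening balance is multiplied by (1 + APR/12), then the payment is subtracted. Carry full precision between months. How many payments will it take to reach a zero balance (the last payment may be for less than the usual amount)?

Monthly rate r = 29.8%/12 = 2.48333% = 0.0248333.
Recurrence: B ← B·(1+r) − $510.00.
Month 1: interest $263.73; balance after payment $10,373.73.
Month 2: interest $257.61; balance after payment $10,121.34.
Closed form: n = −ln(1 − rB₀/P)/ln(1+r) = −ln(0.48288)/ln(1.02483) ≈ 29.677, so the balance reaches zero during payment 30.

30 payments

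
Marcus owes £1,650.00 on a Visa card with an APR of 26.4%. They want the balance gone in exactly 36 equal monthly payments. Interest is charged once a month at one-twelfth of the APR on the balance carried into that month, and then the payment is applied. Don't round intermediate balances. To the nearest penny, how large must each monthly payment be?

£66.83

Monthly rate r = 26.4%/12 = 2.2% = 0.022.
Level-payment amortization: P = B₀·r / (1 − (1+r)^(−n)) = 1650.00·0.022 / (1 − 1.022^(−36)).
Denominator 1 − (1+r)^(−36) = 0.543156183.
P = 36.3 / 0.543156183 ≈ 66.83.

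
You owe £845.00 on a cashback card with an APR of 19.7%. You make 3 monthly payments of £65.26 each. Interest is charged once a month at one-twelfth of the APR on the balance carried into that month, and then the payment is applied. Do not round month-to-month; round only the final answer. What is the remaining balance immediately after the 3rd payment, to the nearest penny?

Monthly rate r = 19.7%/12 = 1.64167% = 0.0164167.
Each month: B ← B·(1+r) − £65.26.
Month 1: interest £13.87; balance after payment £793.61.
Month 2: interest £13.03; balance after payment £741.38.
Month 3: interest £12.17; balance after payment £688.29.

£688.29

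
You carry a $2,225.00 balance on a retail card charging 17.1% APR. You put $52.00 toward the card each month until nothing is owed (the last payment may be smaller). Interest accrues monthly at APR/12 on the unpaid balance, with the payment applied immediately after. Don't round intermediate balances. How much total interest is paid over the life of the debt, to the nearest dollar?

Monthly rate r = 17.1%/12 = 1.425% = 0.01425.
Payoff takes n = ⌈−ln(1 − rB₀/P)/ln(1+r)⌉ = ⌈66.500⌉ = 67 payments; the last is $26.07.
Total paid = 66·$52.00 + $26.07 = $3,458.07.
Total interest = total paid − principal = $3,458.07 − $2,225.00 = $1,233.07.

$1,233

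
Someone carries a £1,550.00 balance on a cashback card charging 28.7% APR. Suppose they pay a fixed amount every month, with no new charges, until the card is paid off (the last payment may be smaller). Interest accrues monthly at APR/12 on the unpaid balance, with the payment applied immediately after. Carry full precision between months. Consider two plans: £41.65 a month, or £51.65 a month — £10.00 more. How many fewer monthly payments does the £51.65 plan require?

Monthly rate r = 28.7%/12 = 2.39167% = 0.0239167.
At £41.65/mo: n = ⌈−ln(1 − rB₀/P)/ln(1+r)⌉ = 94 payments (last £17.24); total interest = total paid − £1,550.00 = £2,340.69.
At £51.65/mo: 54 payments (last £26.89); total interest £1,214.34.
Payments saved = 94 − 54 = 40.

40 fewer payments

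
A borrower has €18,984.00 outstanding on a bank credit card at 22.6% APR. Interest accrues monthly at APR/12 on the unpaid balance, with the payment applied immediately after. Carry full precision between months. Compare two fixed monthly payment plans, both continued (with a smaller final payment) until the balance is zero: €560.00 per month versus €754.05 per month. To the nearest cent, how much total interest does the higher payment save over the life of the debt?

Monthly rate r = 22.6%/12 = 1.88333% = 0.0188333.
At €560.00/mo: n = ⌈−ln(1 − rB₀/P)/ln(1+r)⌉ = 55 payments (last €295.83); total interest = total paid − €18,984.00 = €11,551.83.
At €754.05/mo: 35 payments (last €339.56); total interest €6,993.26.
Interest saved = €11,551.83 − €6,993.26 = €4,558.57.

€4,558.57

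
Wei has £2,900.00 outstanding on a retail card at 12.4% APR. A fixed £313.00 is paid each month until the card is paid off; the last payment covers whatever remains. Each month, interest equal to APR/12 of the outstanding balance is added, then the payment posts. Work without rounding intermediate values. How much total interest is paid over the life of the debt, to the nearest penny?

£164.36

Monthly rate r = 12.4%/12 = 1.03333% = 0.0103333.
Payoff takes n = ⌈−ln(1 − rB₀/P)/ln(1+r)⌉ = ⌈9.789⌉ = 10 payments; the last is £247.36.
Total paid = 9·£313.00 + £247.36 = £3,064.36.
Total interest = total paid − principal = £3,064.36 − £2,900.00 = £164.36.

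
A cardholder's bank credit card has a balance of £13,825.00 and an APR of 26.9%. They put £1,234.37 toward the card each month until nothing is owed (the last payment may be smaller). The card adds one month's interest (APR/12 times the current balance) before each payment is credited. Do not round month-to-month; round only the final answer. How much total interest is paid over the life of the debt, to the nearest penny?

£2,272.92

Monthly rate r = 26.9%/12 = 2.24167% = 0.0224167.
Payoff takes n = ⌈−ln(1 − rB₀/P)/ln(1+r)⌉ = ⌈13.041⌉ = 14 payments; the last is £51.11.
Total paid = 13·£1,234.37 + £51.11 = £16,097.92.
Total interest = total paid − principal = £16,097.92 − £13,825.00 = £2,272.92.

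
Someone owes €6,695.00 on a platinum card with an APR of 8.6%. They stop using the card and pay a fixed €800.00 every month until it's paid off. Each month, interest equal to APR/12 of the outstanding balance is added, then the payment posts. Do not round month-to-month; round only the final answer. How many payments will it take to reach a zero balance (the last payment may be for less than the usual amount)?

9 payments

Monthly rate r = 8.6%/12 = 0.716667% = 0.00716667.
Recurrence: B ← B·(1+r) − €800.00.
Month 1: interest €47.98; balance after payment €5,942.98.
Month 2: interest €42.59; balance after payment €5,185.57.
Closed form: n = −ln(1 − rB₀/P)/ln(1+r) = −ln(0.94002)/ln(1.00717) ≈ 8.661, so the balance reaches zero during payment 9.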